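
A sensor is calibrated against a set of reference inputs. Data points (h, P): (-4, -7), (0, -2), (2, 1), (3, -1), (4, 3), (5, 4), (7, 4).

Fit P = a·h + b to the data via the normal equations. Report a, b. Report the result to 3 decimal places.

Entries of AᵀA: Σh·h = 119, Σh = 17, Σ1 = 7.
Right-hand side: Σh·P = 87, ΣP = 2.
AᵀA·[a, b]ᵀ = AᵀP becomes [[119, 17]; [17, 7]]·[a, b]ᵀ = [87, 2]ᵀ.
Eliminating b: 7·(row 1) − 17·(row 2) gives 544·a = 7·87 − 17·2 = 575, so a = 575/544.
Then b = (2 − 17·(575/544))/7 = -73/32.

a = 1.057, b = -2.281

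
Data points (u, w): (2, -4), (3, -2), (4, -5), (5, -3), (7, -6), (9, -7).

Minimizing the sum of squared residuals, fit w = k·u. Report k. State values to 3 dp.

The normal system MᵀM·[k]ᵀ = Mᵀw is [[184]]·[k]ᵀ = [-154]ᵀ.
k = (-154)/184 = -0.836957.

k = -0.837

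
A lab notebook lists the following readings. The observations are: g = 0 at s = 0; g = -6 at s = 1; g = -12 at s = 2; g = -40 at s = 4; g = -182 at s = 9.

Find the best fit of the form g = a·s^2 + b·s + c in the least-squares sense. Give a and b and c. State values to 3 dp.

Setting ∂/∂a … = 0 gives: 6834·a + 802·b + 102·c = -15436;  802·a + 102·b + 16·c = -1828;  102·a + 16·b + 5·c = -240.
Solving the 3×3 system (Gaussian elimination) gives a = -9780/4771, b = -7990/4771, c = -3928/4771.

a = -2.050, b = -1.675, c = -0.823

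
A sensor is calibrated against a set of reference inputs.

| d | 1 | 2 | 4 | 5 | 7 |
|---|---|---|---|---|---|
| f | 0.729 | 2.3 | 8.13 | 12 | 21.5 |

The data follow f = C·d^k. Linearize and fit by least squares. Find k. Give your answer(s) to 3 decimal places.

Taking logs, ln f = k·ln d + ln C, so regress ln f on ln d.
AᵀA = [[8.7791, 5.6348]; [5.6348, 5]], rhs = [13.4519, 8.1653]ᵀ  (here Σln d = 5.6348, Σ(ln d)² = 8.7791, Σln f = 8.1653, Σln d·ln f = 13.4519).
Slope k = (n·Σln d·ln f − Σln d·Σln f)/(n·Σ(ln d)² − (Σln d)²) = (5·13.4519 − 5.6348·8.1653)/12.1448 = 1.74966; ln C = (Σln f − k·Σln d)/n = -0.33873.

k = 1.750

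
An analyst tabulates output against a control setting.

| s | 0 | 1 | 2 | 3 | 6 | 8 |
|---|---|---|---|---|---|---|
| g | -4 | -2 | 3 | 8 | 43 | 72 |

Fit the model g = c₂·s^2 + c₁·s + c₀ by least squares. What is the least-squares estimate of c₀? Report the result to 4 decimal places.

AᵀA·[c₂, c₁, c₀]ᵀ = Aᵀg reads: 5490·c₂ + 764·c₁ + 114·c₀ = 6238;  764·c₂ + 114·c₁ + 20·c₀ = 862;  114·c₂ + 20·c₁ + 6·c₀ = 120.
(Σs^2·s^2 = 5490, Σs^2·s = 764, Σs^2 = 114, Σs·s = 114, Σs = 20, Σ1 = 6, Σs^2·g = 6238, Σs·g = 862, Σg = 120.)
Row-reducing yields c₂ = 7453/7410, c₁ = 1977/1235, c₀ = -32947/7410.

c₀ = -4.4463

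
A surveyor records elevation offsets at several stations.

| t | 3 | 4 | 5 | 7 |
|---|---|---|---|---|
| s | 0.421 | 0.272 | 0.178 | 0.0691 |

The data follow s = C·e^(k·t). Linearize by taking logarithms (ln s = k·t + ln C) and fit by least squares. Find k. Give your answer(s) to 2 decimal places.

k = -0.45

With ln sᵢ as the transformed response and tᵢ as the regressor:
Σt = 19.0000, Σ(t)² = 99.0000, Σln s = -6.5652, Σt·ln s = -35.1384.
Equations: 99.0000·k + 19.0000·ln C = -35.1384;  19.0000·k + 4·ln C = -6.5652.
Δ = 99.0000·4 − (19.0000)² = 35.0000; k = (-35.1384·4 − 19.0000·-6.5652)/35.0000 = -0.45183, ln C = (99.0000·-6.5652 − 19.0000·-35.1384)/35.0000 = 0.50488.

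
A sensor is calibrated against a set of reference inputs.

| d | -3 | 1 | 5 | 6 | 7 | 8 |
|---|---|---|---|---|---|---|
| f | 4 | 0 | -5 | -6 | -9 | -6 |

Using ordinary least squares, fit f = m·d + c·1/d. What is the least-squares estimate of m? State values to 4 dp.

Setting ∂/∂m … = 0 gives: 184·m + 6·c = -184;  6·m + (857249/705600)·c = -451/84.
(Σd·d = 184, Σd·1/d = 6, Σ1/d·1/d = 857249/705600, Σd·f = -184, Σ1/d·f = -451/84.)
Eliminating c: (857249/705600)·(row 1) − 6·(row 2) gives (16541527/88200)·m = (857249/705600)·(-184) − 6·(-451/84) = -16875427/88200, so m = -16875427/16541527.
Then c = ((-451/84) − 6·(-16875427/16541527))/(857249/705600) = 10239600/16541527.

m = -1.0202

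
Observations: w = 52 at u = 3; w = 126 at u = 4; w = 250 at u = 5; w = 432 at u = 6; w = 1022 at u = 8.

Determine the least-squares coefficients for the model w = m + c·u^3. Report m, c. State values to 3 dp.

m = -1.108, c = 2.000

Entries of AᵀA: Σ1 = 5, Σu^3 = 944, Σu^3·u^3 = 329250.
Moment sums: Σw = 1882, Σu^3·w = 657294.
Eliminating c: 329250·(row 1) − 944·(row 2) gives 755114·m = 329250·1882 − 944·657294 = -837036, so m = -418518/377557.
Then c = (657294 − 944·(-418518/377557))/329250 = 754931/377557.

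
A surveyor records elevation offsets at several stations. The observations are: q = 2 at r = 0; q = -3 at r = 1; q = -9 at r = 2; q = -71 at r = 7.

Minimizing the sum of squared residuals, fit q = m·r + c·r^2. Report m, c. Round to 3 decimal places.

AᵀA·[m, c]ᵀ = Aᵀq reads: 54·m + 352·c = -518;  352·m + 2418·c = -3518.
Eliminating c: 2418·(row 1) − 352·(row 2) gives 6668·m = 2418·(-518) − 352·(-3518) = -14188, so m = -3547/1667.
Then c = ((-3518) − 352·(-3547/1667))/2418 = -1909/1667.

m = -2.128, c = -1.145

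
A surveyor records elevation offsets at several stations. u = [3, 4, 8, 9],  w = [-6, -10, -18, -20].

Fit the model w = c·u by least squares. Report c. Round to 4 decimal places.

c = -2.2471

AᵀA·[c]ᵀ = Aᵀw reads: 170·c = -382.
Hence c = -382 / 170 ≈ -2.24706.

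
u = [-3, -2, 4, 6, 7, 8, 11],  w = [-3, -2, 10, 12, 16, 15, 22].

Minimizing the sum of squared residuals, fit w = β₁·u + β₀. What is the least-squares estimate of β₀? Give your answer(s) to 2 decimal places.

β₀ = 2.09

Compute the Gram sums: Σu·u = 299, Σu = 31, Σ1 = 7.
For Mᵀw: Σu·w = 599, Σw = 70.
Normal equations: [[299, 31]; [31, 7]]·[β₁, β₀]ᵀ = [599, 70]ᵀ.
Δ = 299·7 − 31² = 1132.
β₁ = (599·7 − 31·70)/1132 = 2023/1132; β₀ = (299·70 − 31·599)/1132 = 2361/1132.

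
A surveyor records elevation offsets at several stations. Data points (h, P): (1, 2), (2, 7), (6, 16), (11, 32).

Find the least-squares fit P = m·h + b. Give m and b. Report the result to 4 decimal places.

m = 2.8871, b = -0.1855

Sums needed: Σh·h = 162, Σh = 20, Σ1 = 4.
And Σh·P = 464, ΣP = 57.
So AᵀA·[m, b]ᵀ = AᵀP: [[162, 20]; [20, 4]]·[m, b]ᵀ = [464, 57]ᵀ.
Determinant 162·4 − 20² = 248.
m = (464·4 − 20·57)/248 = 179/62; b = (162·57 − 20·464)/248 = -23/124.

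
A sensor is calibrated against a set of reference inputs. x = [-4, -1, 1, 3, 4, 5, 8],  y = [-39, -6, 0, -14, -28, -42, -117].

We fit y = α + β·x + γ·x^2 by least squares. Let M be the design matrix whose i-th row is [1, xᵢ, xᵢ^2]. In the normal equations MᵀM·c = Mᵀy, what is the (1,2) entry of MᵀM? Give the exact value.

16

Row 1 ↔ basis 1, column 2 ↔ basis x, so (MᵀM)_{1,2} = Σᵢ x = (1)·(-4) + (1)·(-1) + (1)·(1) + (1)·(3) + (1)·(4) + (1)·(5) + (1)·(8) = 16.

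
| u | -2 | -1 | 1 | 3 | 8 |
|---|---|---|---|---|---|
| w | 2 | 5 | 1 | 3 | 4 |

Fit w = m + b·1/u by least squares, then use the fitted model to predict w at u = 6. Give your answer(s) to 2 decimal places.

Normal-equation sums: Σ1 = 5, Σ1/u = -1/24, Σ1/u·1/u = 1369/576.
For Mᵀw: Σw = 15, Σ1/u·w = -7/2.
Normal equations: [[5, -1/24]; [-1/24, 1369/576]]·[m, b]ᵀ = [15, -7/2]ᵀ.
Eliminating b: (1369/576)·(row 1) − (-1/24)·(row 2) gives (1711/144)·m = (1369/576)·15 − (-1/24)·(-7/2) = 6817/192, so m = 20451/6844.
Then b = ((-7/2) − (-1/24)·(20451/6844))/(1369/576) = -2430/1711.
At u = 6: ŵ = (20451/6844)·(1) + (-2430/1711)·(1/6) = 18831/6844.

ŵ = 2.75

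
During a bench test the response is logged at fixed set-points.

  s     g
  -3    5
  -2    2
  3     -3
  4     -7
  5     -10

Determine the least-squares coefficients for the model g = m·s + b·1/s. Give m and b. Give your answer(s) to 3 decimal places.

m = -2.127, b = 5.599

With design matrix A, AᵀA = [[63, 5]; [5, 2069/3600]] and Aᵀg = [-106, -89/12]ᵀ.
det = 63·(2069/3600) − 5² = 4483/400.
m = ((-106)·(2069/3600) − 5·(-89/12))/(4483/400) = -85814/40347; b = (63·(-89/12) − 5·(-106))/(4483/400) = 25100/4483.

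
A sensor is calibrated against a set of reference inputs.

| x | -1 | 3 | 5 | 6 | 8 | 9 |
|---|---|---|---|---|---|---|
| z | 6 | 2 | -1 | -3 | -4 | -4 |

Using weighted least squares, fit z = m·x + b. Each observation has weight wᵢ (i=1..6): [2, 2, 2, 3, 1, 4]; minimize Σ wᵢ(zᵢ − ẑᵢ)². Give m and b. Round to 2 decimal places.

m = -1.03, b = 4.54

Entries of AᵀWA: Σwᵢ·x·x = 566, Σwᵢ·x = 76, Σwᵢ·1 = 14.
For AᵀWz: Σwᵢ·x·z = -240, Σwᵢ·z = -15.
Δ = 566·14 − 76² = 2148.
m = ((-240)·14 − 76·(-15))/2148 = -185/179; b = (566·(-15) − 76·(-240))/2148 = 1625/358.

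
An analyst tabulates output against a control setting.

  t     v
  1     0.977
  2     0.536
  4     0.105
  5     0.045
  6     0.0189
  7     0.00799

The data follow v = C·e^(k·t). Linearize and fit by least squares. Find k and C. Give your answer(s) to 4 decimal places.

k = -0.8103, C = 2.4834

With ln vᵢ as the transformed response and tᵢ as the regressor:
AᵀA = [[131.0000, 25.0000]; [25.0000, 6]], rhs = [-83.4097, -14.7999]ᵀ  (here Σt = 25.0000, Σ(t)² = 131.0000, Σln v = -14.7999, Σt·ln v = -83.4097).
Slope k = (n·Σt·ln v − Σt·Σln v)/(n·Σ(t)² − (Σt)²) = (6·-83.4097 − 25.0000·-14.7999)/161.0000 = -0.81031; ln C = (Σln v − k·Σt)/n = 0.90963, so C = exp(0.90963) = 2.48340.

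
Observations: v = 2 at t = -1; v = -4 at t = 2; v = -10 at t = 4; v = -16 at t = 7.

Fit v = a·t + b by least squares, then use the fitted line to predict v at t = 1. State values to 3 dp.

With design matrix A, AᵀA = [[70, 12]; [12, 4]] and Aᵀv = [-162, -28]ᵀ.
det = 70·4 − 12² = 136.
a = ((-162)·4 − 12·(-28))/136 = -39/17; b = (70·(-28) − 12·(-162))/136 = -2/17.
At t = 1: v̂ = (-39/17)·(1) + (-2/17)·(1) = -41/17.

v̂ = -2.412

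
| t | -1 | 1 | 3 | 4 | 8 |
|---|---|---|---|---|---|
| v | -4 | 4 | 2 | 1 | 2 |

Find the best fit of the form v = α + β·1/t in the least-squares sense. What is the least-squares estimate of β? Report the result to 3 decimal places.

Forming MᵀM = [[5, 17/24]; [17/24, 1261/576]] and Mᵀv = [5, 55/6]ᵀ gives MᵀM·[α, β]ᵀ = Mᵀv.
Δ = 5·(1261/576) − (17/24)² = 94/9.
α = (5·(1261/576) − (17/24)·(55/6))/(94/9) = 2565/6016; β = (5·(55/6) − (17/24)·5)/(94/9) = 3045/752.

β = 4.049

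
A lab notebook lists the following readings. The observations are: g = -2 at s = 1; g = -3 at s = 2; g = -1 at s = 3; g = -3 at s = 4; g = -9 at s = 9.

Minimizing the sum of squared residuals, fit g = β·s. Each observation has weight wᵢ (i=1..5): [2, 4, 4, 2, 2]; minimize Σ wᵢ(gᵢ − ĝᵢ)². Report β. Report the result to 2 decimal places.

β = -0.91

The normal system XᵀWX·[β]ᵀ = XᵀWg is [[248]]·[β]ᵀ = [-226]ᵀ.
Hence β = -226 / 248 ≈ -0.91129.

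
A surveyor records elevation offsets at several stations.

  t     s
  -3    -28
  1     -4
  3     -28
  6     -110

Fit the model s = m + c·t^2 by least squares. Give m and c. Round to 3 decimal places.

Compute the Gram sums: Σ1 = 4, Σt^2 = 55, Σt^2·t^2 = 1459.
Moment sums: Σs = -170, Σt^2·s = -4468.
Determinant 4·1459 − 55² = 2811.
m = ((-170)·1459 − 55·(-4468))/2811 = -2290/2811; c = (4·(-4468) − 55·(-170))/2811 = -8522/2811.

m = -0.815, c = -3.032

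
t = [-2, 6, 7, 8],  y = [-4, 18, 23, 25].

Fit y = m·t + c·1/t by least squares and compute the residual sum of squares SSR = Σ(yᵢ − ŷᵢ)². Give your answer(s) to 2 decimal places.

Setting ∂/∂m … = 0 gives: 153·m + 4·c = 477;  4·m + (8857/28224)·c = 639/56.
(Σt·t = 153, Σt·1/t = 4, Σ1/t·1/t = 8857/28224, Σt·y = 477, Σ1/t·y = 639/56.)
Δ = 153·(8857/28224) − 4² = 100393/3136.
m = (477·(8857/28224) − 4·(639/56))/(100393/3136) = 326285/100393; c = (153·(639/56) − 4·477)/(100393/3136) = -508536/100393.
Residuals: -3270/100393, -65880/100393, 97692/100393, -36888/100393; SSR = 151956/100393.

SSR = 1.51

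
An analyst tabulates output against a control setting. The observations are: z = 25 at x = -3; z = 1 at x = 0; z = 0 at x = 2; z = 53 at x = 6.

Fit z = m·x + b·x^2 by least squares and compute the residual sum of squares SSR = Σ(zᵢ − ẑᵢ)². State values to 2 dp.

SSR = 6.17

From the data, Σx·x = 49, Σx·x^2 = 197, Σx^2·x^2 = 1393.
Moment sums: Σx·z = 243, Σx^2·z = 2133.
Normal equations: [[49, 197]; [197, 1393]]·[m, b]ᵀ = [243, 2133]ᵀ.
Eliminating b: 1393·(row 1) − 197·(row 2) gives 29448·m = 1393·243 − 197·2133 = -81702, so m = -4539/1636.
Then b = (2133 − 197·(-4539/1636))/1393 = 3147/1636.
Residuals: -260/409, 1, -1755/818, 325/818; SSR = 5043/818.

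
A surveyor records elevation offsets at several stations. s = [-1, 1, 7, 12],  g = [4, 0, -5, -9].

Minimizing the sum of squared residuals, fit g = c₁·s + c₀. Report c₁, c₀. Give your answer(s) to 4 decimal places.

c₁ = -0.9499, c₀ = 2.0119

With design matrix A, AᵀA = [[195, 19]; [19, 4]] and Aᵀg = [-147, -10]ᵀ.
Eliminating c₀: 4·(row 1) − 19·(row 2) gives 419·c₁ = 4·(-147) − 19·(-10) = -398, so c₁ = -398/419.
Then c₀ = ((-10) − 19·(-398/419))/4 = 843/419.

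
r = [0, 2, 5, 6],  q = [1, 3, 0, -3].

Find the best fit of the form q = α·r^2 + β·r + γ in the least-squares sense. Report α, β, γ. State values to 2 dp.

Entries of XᵀX: Σr^2·r^2 = 1937, Σr^2·r = 349, Σr^2 = 65, Σr·r = 65, Σr = 13, Σ1 = 4.
Moment sums: Σr^2·q = -96, Σr·q = -12, Σq = 1.
Solving the 3×3 system (Gaussian elimination) gives α = -151/354, β = 677/354, γ = 57/59.

α = -0.43, β = 1.91, γ = 0.97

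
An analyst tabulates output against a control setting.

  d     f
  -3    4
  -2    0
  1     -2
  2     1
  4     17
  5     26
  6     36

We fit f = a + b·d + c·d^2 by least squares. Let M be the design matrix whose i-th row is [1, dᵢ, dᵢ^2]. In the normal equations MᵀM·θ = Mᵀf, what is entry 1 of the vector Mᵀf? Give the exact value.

Entry 1 ↔ basis 1, so (Mᵀf)_{1} = Σᵢ fᵢ = (1)·(4) + (1)·(0) + (1)·(-2) + (1)·(1) + (1)·(17) + (1)·(26) + (1)·(36) = 82.

82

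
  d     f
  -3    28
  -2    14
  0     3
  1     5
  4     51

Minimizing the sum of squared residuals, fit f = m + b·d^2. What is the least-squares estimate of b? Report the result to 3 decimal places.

b = 3.006

Setting ∂/∂m … = 0 gives: 5·m + 30·b = 101;  30·m + 354·b = 1129.
(Σ1 = 5, Σd^2 = 30, Σd^2·d^2 = 354, Σf = 101, Σd^2·f = 1129.)
Δ = 5·354 − 30² = 870.
m = (101·354 − 30·1129)/870 = 314/145; b = (5·1129 − 30·101)/870 = 523/174.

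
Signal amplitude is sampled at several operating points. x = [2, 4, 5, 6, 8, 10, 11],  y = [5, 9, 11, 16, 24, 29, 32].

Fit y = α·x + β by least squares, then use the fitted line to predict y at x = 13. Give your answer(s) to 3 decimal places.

ŷ = 38.482

Sums needed: Σx·x = 366, Σx = 46, Σ1 = 7.
Right-hand side: Σx·y = 1031, Σy = 126.
AᵀA·[α, β]ᵀ = Aᵀy becomes [[366, 46]; [46, 7]]·[α, β]ᵀ = [1031, 126]ᵀ.
det = 366·7 − 46² = 446.
α = (1031·7 − 46·126)/446 = 1421/446; β = (366·126 − 46·1031)/446 = -655/223.
At x = 13: ŷ = (1421/446)·(13) + (-655/223)·(1) = 17163/446.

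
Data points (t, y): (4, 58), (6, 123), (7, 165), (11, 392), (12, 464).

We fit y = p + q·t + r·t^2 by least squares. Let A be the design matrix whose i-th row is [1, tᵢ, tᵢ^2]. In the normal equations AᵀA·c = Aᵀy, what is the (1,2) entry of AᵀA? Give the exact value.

40

Row 1 ↔ basis 1, column 2 ↔ basis t, so (AᵀA)_{1,2} = Σᵢ t = (1)·(4) + (1)·(6) + (1)·(7) + (1)·(11) + (1)·(12) = 40.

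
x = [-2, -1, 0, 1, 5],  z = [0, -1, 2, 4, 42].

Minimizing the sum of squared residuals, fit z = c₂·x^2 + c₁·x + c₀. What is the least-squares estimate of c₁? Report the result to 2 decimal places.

c₁ = 2.66

Setting ∂/∂c₂ … = 0 gives: 643·c₂ + 117·c₁ + 31·c₀ = 1053;  117·c₂ + 31·c₁ + 3·c₀ = 215;  31·c₂ + 3·c₁ + 5·c₀ = 47.
Inverting the 3×3 Gram matrix, [c₂, c₁, c₀]ᵀ = [4822/4351, 11585/4351, 4052/4351]ᵀ.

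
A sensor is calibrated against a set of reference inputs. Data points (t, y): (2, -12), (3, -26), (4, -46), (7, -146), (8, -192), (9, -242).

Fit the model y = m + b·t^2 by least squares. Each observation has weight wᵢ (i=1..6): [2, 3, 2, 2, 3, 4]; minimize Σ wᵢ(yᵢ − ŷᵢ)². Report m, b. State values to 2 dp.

With design matrix A, AᵀWA = [[16, 681]; [681, 44121]] and AᵀWy = [-2030, -131850]ᵀ.
det = 16·44121 − 681² = 242175.
m = ((-2030)·44121 − 681·(-131850))/242175 = 14948/16145; b = (16·(-131850) − 681·(-2030))/242175 = -48478/16145.

m = 0.93, b = -3.00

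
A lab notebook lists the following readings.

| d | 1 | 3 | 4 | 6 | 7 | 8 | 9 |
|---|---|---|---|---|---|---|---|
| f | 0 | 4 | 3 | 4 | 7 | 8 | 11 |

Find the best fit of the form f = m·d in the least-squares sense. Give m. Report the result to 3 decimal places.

Compute the Gram sums: Σd·d = 256.
For Mᵀf: Σd·f = 260.
MᵀM·[m]ᵀ = Mᵀf becomes [[256]]·[m]ᵀ = [260]ᵀ.
m = 260/256 = 1.01562.

m = 1.016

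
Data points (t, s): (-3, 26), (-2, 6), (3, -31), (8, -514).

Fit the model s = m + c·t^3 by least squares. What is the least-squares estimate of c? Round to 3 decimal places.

Normal-equation sums: Σ1 = 4, Σt^3 = 504, Σt^3·t^3 = 263666.
Moment sums: Σs = -513, Σt^3·s = -264755.
Normal equations: [[4, 504]; [504, 263666]]·[m, c]ᵀ = [-513, -264755]ᵀ.
det = 4·263666 − 504² = 800648.
m = ((-513)·263666 − 504·(-264755))/800648 = -912069/400324; c = (4·(-264755) − 504·(-513))/800648 = -200117/200162.

c = -1.000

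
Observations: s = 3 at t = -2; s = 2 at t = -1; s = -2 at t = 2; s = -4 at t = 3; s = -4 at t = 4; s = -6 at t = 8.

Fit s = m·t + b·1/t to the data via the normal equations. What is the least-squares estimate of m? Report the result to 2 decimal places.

Setting ∂/∂m … = 0 gives: 98·m + 6·b = -88;  6·m + (973/576)·b = -91/12.
Eliminating b: (973/576)·(row 1) − 6·(row 2) gives (37309/288)·m = (973/576)·(-88) − 6·(-91/12) = -7427/72, so m = -29708/37309.
Then b = ((-91/12) − 6·(-29708/37309))/(973/576) = -61968/37309.

m = -0.80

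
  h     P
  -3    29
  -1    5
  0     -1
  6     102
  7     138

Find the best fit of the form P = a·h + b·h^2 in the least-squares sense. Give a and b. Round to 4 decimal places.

a = -0.8580, b = 2.9520

Entries of XᵀX: Σh·h = 95, Σh·h^2 = 531, Σh^2·h^2 = 3779.
Moment sums: Σh·P = 1486, Σh^2·P = 10700.
Determinant 95·3779 − 531² = 77044.
a = (1486·3779 − 531·10700)/77044 = -33053/38522; b = (95·10700 − 531·1486)/77044 = 113717/38522.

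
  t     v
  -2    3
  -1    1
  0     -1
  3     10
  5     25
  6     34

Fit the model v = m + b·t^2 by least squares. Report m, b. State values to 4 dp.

The normal equations are: 6·m + 75·b = 72;  75·m + 2019·b = 1952.
(Σ1 = 6, Σt^2 = 75, Σt^2·t^2 = 2019, Σv = 72, Σt^2·v = 1952.)
Δ = 6·2019 − 75² = 6489.
m = (72·2019 − 75·1952)/6489 = -344/2163; b = (6·1952 − 75·72)/6489 = 2104/2163.

m = -0.1590, b = 0.9727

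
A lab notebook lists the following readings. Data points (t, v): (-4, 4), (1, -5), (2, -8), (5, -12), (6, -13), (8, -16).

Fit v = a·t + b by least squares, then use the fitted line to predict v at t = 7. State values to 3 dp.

v̂ = -14.986

MᵀM·[a, b]ᵀ = Mᵀv reads: 146·a + 18·b = -303;  18·a + 6·b = -50.
Eliminating b: 6·(row 1) − 18·(row 2) gives 552·a = 6·(-303) − 18·(-50) = -918, so a = -153/92.
Then b = ((-50) − 18·(-153/92))/6 = -923/276.
At t = 7: v̂ = (-153/92)·(7) + (-923/276)·(1) = -1034/69.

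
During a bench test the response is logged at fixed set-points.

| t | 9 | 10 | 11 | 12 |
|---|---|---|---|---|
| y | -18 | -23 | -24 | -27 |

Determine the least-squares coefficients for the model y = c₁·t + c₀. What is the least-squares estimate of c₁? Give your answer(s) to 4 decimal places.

Compute the Gram sums: Σt·t = 446, Σt = 42, Σ1 = 4.
For Aᵀy: Σt·y = -980, Σy = -92.
AᵀA·[c₁, c₀]ᵀ = Aᵀy becomes [[446, 42]; [42, 4]]·[c₁, c₀]ᵀ = [-980, -92]ᵀ.
Determinant 446·4 − 42² = 20.
c₁ = ((-980)·4 − 42·(-92))/20 = -14/5; c₀ = (446·(-92) − 42·(-980))/20 = 32/5.

c₁ = -2.8000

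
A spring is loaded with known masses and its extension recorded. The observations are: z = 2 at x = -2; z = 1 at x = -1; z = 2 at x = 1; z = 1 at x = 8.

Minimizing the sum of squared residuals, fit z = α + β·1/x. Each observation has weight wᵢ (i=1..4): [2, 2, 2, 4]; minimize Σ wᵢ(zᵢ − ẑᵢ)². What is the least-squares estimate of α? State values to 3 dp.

α = 1.413

Compute the Gram sums: Σwᵢ·1 = 10, Σwᵢ·1/x = -1/2, Σwᵢ·1/x·1/x = 73/16.
And Σwᵢ·z = 14, Σwᵢ·1/x·z = 1/2.
Normal equations: [[10, -1/2]; [-1/2, 73/16]]·[α, β]ᵀ = [14, 1/2]ᵀ.
Eliminating β: (73/16)·(row 1) − (-1/2)·(row 2) gives (363/8)·α = (73/16)·14 − (-1/2)·(1/2) = 513/8, so α = 171/121.
Then β = ((1/2) − (-1/2)·(171/121))/(73/16) = 32/121.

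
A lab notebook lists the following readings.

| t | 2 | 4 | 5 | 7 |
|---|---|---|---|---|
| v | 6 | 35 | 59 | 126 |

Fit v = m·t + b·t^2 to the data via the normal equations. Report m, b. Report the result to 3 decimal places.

m = -3.410, b = 3.055

Forming MᵀM = [[94, 540]; [540, 3298]] and Mᵀv = [1329, 8233]ᵀ gives MᵀM·[m, b]ᵀ = Mᵀv.
Δ = 94·3298 − 540² = 18412.
m = (1329·3298 − 540·8233)/18412 = -31389/9206; b = (94·8233 − 540·1329)/18412 = 28121/9206.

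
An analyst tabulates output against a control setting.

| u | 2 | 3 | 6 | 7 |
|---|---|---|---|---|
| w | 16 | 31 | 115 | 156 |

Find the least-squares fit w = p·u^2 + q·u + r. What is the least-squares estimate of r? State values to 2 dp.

The normal equations are: 3794·p + 594·q + 98·r = 12127;  594·p + 98·q + 18·r = 1907;  98·p + 18·q + 4·r = 318.
Row-reducing yields p = 13/4, q = -5/4, r = 11/2.

r = 5.50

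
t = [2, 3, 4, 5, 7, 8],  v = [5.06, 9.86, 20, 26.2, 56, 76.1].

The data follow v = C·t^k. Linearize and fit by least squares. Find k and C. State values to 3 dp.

Linearized form: ln v = k·ln t + ln C. From the 6 transformed points,
Σln t = 8.8128, Σ(ln t)² = 14.3101, Σln v = 18.5287, Σln t·ln v = 29.8882.
Equations: 14.3101·k + 8.8128·ln C = 29.8882;  8.8128·k + 6·ln C = 18.5287.
Slope k = (n·Σln t·ln v − Σln t·Σln v)/(n·Σ(ln t)² − (Σln t)²) = (6·29.8882 − 8.8128·18.5287)/8.1947 = 1.95717; ln C = (Σln v − k·Σln t)/n = 0.21341, so C = exp(0.21341) = 1.23790.

k = 1.957, C = 1.238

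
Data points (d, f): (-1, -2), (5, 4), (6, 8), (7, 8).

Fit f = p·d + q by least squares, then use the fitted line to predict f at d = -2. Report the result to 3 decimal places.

Normal-equation sums: Σd·d = 111, Σd = 17, Σ1 = 4.
And Σd·f = 126, Σf = 18.
Determinant 111·4 − 17² = 155.
p = (126·4 − 17·18)/155 = 198/155; q = (111·18 − 17·126)/155 = -144/155.
At d = -2: f̂ = (198/155)·(-2) + (-144/155)·(1) = -108/31.

f̂ = -3.484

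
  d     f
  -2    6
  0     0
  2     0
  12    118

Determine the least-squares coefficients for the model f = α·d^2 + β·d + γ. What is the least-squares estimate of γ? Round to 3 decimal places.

From the data, Σd^2·d^2 = 20768, Σd^2·d = 1728, Σd^2 = 152, Σd·d = 152, Σd = 12, Σ1 = 4.
Right-hand side: Σd^2·f = 17016, Σd·f = 1404, Σf = 124.
So AᵀA·[α, β, γ]ᵀ = Aᵀf: [[20768, 1728, 152]; [1728, 152, 12]; [152, 12, 4]]·[α, β, γ]ᵀ = [17016, 1404, 124]ᵀ.
Inverting the 3×3 Gram matrix, [α, β, γ]ᵀ = [895/946, -699/473, -245/473]ᵀ.

γ = -0.518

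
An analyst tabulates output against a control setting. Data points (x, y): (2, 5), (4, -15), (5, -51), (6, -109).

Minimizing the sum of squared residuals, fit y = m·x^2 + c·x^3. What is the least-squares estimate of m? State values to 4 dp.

The normal equations are: 2193·m + 11957·c = -5419;  11957·m + 66441·c = -30839.
Eliminating c: 66441·(row 1) − 11957·(row 2) gives 2735264·m = 66441·(-5419) − 11957·(-30839) = 8698144, so m = 38831/12211.
Then c = ((-30839) − 11957·(38831/12211))/66441 = -12656/12211.

m = 3.1800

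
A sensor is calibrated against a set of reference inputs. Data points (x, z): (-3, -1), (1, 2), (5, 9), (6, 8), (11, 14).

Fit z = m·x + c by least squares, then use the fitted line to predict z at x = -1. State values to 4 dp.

ẑ = 0.8643

With design matrix A, AᵀA = [[192, 20]; [20, 5]] and Aᵀz = [252, 32]ᵀ.
Δ = 192·5 − 20² = 560.
m = (252·5 − 20·32)/560 = 31/28; c = (192·32 − 20·252)/560 = 69/35.
At x = -1: ẑ = (31/28)·(-1) + (69/35)·(1) = 121/140.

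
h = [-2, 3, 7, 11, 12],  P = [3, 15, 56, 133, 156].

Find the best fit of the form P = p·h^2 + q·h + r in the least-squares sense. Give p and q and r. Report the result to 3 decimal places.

The normal system MᵀM·[p, q, r]ᵀ = MᵀP is [[37875, 3421, 327]; [3421, 327, 31]; [327, 31, 5]]·[p, q, r]ᵀ = [41448, 3766, 363]ᵀ.
Inverting the 3×3 Gram matrix, [p, q, r]ᵀ = [687875/701558, 59643/53966, 569430/350779]ᵀ.

p = 0.980, q = 1.105, r = 1.623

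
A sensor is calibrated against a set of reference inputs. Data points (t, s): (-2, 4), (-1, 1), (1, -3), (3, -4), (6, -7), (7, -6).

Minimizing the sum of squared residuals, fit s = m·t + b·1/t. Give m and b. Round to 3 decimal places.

m = -0.996, b = -1.404

The normal system AᵀA·[m, b]ᵀ = Aᵀs is [[100, 6]; [6, 2125/882]]·[m, b]ᵀ = [-108, -131/14]ᵀ.
det = 100·(2125/882) − 6² = 90374/441.
m = ((-108)·(2125/882) − 6·(-131/14))/(90374/441) = -89991/90374; b = (100·(-131/14) − 6·(-108))/(90374/441) = -63441/45187.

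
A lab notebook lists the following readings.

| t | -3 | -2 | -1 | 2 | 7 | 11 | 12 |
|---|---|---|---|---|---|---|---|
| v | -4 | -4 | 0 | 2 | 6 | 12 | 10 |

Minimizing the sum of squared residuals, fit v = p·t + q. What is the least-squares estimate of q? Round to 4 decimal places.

The normal equations are: 332·p + 26·q = 318;  26·p + 7·q = 22.
Eliminating q: 7·(row 1) − 26·(row 2) gives 1648·p = 7·318 − 26·22 = 1654, so p = 827/824.
Then q = (22 − 26·(827/824))/7 = -241/412.

q = -0.5850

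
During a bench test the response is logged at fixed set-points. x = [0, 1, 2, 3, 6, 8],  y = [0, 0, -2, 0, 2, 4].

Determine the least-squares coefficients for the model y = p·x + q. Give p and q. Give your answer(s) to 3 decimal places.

Compute the Gram sums: Σx·x = 114, Σx = 20, Σ1 = 6.
Moment sums: Σx·y = 40, Σy = 4.
So MᵀM·[p, q]ᵀ = Mᵀy: [[114, 20]; [20, 6]]·[p, q]ᵀ = [40, 4]ᵀ.
det = 114·6 − 20² = 284.
p = (40·6 − 20·4)/284 = 40/71; q = (114·4 − 20·40)/284 = -86/71.

p = 0.563, q = -1.211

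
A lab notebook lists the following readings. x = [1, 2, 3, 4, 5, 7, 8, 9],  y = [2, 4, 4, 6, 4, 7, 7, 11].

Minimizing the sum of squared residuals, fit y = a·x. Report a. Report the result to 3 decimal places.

MᵀM·[a]ᵀ = Mᵀy reads: 249·a = 270.
(Σx·x = 249, Σx·y = 270.)
a = 270/249 = 1.08434.

a = 1.084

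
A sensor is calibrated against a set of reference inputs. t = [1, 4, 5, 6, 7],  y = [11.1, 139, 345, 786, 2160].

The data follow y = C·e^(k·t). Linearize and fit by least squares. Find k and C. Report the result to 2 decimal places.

k = 0.87, C = 4.47

Taking logs, ln y = k·t + ln C, so regress ln y on t.
Σt = 23.0000, Σ(t)² = 127.0000, Σln y = 27.5298, Σt·ln y = 145.1093.
Normal system: [[127.0000, 23.0000]; [23.0000, 5]]·[k, ln C]ᵀ = [145.1093, 27.5298]ᵀ.
Δ = 127.0000·5 − (23.0000)² = 106.0000; k = (145.1093·5 − 23.0000·27.5298)/106.0000 = 0.87134, ln C = (127.0000·27.5298 − 23.0000·145.1093)/106.0000 = 1.49781, so C = exp(1.49781) = 4.47187.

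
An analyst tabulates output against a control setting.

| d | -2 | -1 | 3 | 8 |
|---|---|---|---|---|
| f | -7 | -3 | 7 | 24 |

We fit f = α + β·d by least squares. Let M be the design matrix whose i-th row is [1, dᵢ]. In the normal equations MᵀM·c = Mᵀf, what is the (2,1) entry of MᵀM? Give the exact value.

Row 2 ↔ basis d, column 1 ↔ basis 1, so (MᵀM)_{2,1} = Σᵢ d = (-2)·(1) + (-1)·(1) + (3)·(1) + (8)·(1) = 8.

8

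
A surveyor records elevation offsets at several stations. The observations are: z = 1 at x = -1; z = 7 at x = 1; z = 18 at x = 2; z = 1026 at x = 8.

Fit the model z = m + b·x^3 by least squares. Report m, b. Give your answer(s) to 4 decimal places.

m = 3.3460, b = 1.9973

From the data, Σ1 = 4, Σx^3 = 520, Σx^3·x^3 = 262210.
Right-hand side: Σz = 1052, Σx^3·z = 525462.
Normal equations: [[4, 520]; [520, 262210]]·[m, b]ᵀ = [1052, 525462]ᵀ.
det = 4·262210 − 520² = 778440.
m = (1052·262210 − 520·525462)/778440 = 5009/1497; b = (4·525462 − 520·1052)/778440 = 194351/97305.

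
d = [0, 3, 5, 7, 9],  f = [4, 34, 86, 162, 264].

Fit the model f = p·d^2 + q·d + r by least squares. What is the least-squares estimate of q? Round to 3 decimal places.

q = 0.656

Sums needed: Σd^2·d^2 = 9668, Σd^2·d = 1224, Σd^2 = 164, Σd·d = 164, Σd = 24, Σ1 = 5.
Moment sums: Σd^2·f = 31778, Σd·f = 4042, Σf = 550.
Row-reducing yields p = 36263/11562, q = 2529/3854, r = 22988/5781.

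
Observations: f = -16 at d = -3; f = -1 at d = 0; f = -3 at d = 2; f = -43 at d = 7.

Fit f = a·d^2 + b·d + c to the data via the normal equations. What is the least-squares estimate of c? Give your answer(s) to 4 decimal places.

c = -1.4671

With design matrix A, AᵀA = [[2498, 324, 62]; [324, 62, 6]; [62, 6, 4]] and Aᵀf = [-2263, -259, -63]ᵀ.
Inverting the 3×3 Gram matrix, [a, b, c]ᵀ = [-6037/5620, 8869/5620, -1649/1124]ᵀ.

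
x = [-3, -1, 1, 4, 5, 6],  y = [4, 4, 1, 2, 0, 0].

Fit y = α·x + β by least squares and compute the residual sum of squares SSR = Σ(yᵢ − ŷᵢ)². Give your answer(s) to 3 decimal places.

SSR = 3.693

The normal equations are: 88·α + 12·β = -7;  12·α + 6·β = 11.
(Σx·x = 88, Σx = 12, Σ1 = 6, Σx·y = -7, Σy = 11.)
Eliminating β: 6·(row 1) − 12·(row 2) gives 384·α = 6·(-7) − 12·11 = -174, so α = -29/64.
Then β = (11 − 12·(-29/64))/6 = 263/96.
Residuals: -19/192, 155/192, -247/192, 103/96, -91/192, -1/48; SSR = 709/192.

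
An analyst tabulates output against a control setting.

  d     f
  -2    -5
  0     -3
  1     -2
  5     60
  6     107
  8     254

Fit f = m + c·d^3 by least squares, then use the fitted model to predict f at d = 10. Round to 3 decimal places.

Compute the Gram sums: Σ1 = 6, Σd^3 = 846, Σd^3·d^3 = 324490.
Moment sums: Σf = 411, Σd^3·f = 160698.
AᵀA·[m, c]ᵀ = Aᵀf becomes [[6, 846]; [846, 324490]]·[m, c]ᵀ = [411, 160698]ᵀ.
Determinant 6·324490 − 846² = 1231224.
m = (411·324490 − 846·160698)/1231224 = -14857/7076; c = (6·160698 − 846·411)/1231224 = 3543/7076.
At d = 10: f̂ = (-14857/7076)·(1) + (3543/7076)·(1000) = 3528143/7076.

f̂ = 498.607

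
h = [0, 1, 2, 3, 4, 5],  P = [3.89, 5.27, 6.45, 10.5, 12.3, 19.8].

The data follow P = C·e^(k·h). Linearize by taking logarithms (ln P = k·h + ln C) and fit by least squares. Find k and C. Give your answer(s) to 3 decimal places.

With ln Pᵢ as the transformed response and hᵢ as the regressor:
AᵀA = [[55.0000, 15.0000]; [15.0000, 6]], rhs = [37.4111, 12.7312]ᵀ  (here Σh = 15.0000, Σ(h)² = 55.0000, Σln P = 12.7312, Σh·ln P = 37.4111).
Solving (det = 105.0000): k = 0.31904, ln C = 1.32427, so C = exp(1.32427) = 3.75942.

k = 0.319, C = 3.759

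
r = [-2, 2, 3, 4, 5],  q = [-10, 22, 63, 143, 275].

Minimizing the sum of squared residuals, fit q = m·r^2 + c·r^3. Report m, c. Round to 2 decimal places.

m = 1.24, c = 1.95

The normal system MᵀM·[m, c]ᵀ = Mᵀq is [[994, 4392]; [4392, 20578]]·[m, c]ᵀ = [9778, 45484]ᵀ.
Δ = 994·20578 − 4392² = 1164868.
m = (9778·20578 − 4392·45484)/1164868 = 361489/291217; c = (994·45484 − 4392·9778)/1164868 = 566530/291217.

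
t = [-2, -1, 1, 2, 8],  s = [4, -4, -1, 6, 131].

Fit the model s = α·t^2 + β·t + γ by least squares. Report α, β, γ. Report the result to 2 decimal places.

α = 2.03, β = 0.64, γ = -3.84

Entries of MᵀM: Σt^2·t^2 = 4130, Σt^2·t = 512, Σt^2 = 74, Σt·t = 74, Σt = 8, Σ1 = 5.
For Mᵀs: Σt^2·s = 8419, Σt·s = 1055, Σs = 136.
So MᵀM·[α, β, γ]ᵀ = Mᵀs: [[4130, 512, 74]; [512, 74, 8]; [74, 8, 5]]·[α, β, γ]ᵀ = [8419, 1055, 136]ᵀ.
Inverting the 3×3 Gram matrix, [α, β, γ]ᵀ = [52049/25674, 5517/8558, -49237/12837]ᵀ.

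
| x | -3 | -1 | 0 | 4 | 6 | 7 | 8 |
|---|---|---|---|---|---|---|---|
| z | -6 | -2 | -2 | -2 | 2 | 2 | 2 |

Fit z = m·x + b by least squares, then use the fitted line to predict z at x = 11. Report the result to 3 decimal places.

Sums needed: Σx·x = 175, Σx = 21, Σ1 = 7.
And Σx·z = 54, Σz = -6.
So MᵀM·[m, b]ᵀ = Mᵀz: [[175, 21]; [21, 7]]·[m, b]ᵀ = [54, -6]ᵀ.
Determinant 175·7 − 21² = 784.
m = (54·7 − 21·(-6))/784 = 9/14; b = (175·(-6) − 21·54)/784 = -39/14.
At x = 11: ẑ = (9/14)·(11) + (-39/14)·(1) = 30/7.

ẑ = 4.286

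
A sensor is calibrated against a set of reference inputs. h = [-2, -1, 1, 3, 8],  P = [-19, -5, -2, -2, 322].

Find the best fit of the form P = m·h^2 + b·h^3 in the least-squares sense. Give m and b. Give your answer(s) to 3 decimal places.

m = -3.133, b = 1.020

The normal equations are: 4195·m + 32979·b = 20507;  32979·m + 262939·b = 164965.
(Σh^2·h^2 = 4195, Σh^2·h^3 = 32979, Σh^3·h^3 = 262939, Σh^2·P = 20507, Σh^3·P = 164965.)
Eliminating b: 262939·(row 1) − 32979·(row 2) gives 15414664·m = 262939·20507 − 32979·164965 = -48290662, so m = -24145331/7707332.
Then b = (164965 − 32979·(-24145331/7707332))/262939 = 7863911/7707332.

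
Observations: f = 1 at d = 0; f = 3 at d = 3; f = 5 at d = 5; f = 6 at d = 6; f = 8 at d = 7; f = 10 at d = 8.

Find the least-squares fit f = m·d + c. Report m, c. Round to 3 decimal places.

m = 1.086, c = 0.253

Setting ∂/∂m … = 0 gives: 183·m + 29·c = 206;  29·m + 6·c = 33.
Δ = 183·6 − 29² = 257.
m = (206·6 − 29·33)/257 = 279/257; c = (183·33 − 29·206)/257 = 65/257.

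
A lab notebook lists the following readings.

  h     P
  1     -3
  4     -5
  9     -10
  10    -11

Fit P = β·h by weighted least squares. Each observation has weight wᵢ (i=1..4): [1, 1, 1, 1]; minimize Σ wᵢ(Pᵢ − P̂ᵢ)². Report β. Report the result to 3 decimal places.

β = -1.126

Forming MᵀWM = [[198]] and MᵀWP = [-223]ᵀ gives MᵀWM·[β]ᵀ = MᵀWP.
β = (-223)/198 = -1.12626.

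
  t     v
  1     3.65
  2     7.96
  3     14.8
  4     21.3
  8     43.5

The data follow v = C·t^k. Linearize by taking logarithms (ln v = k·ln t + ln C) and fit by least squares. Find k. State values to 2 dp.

k = 1.22

With ln vᵢ as the transformed response and ln tᵢ as the regressor:
AᵀA = [[7.9333, 5.2575]; [5.2575, 5]], rhs = [16.4837, 12.8953]ᵀ  (here Σln t = 5.2575, Σ(ln t)² = 7.9333, Σln v = 12.8953, Σln t·ln v = 16.4837).
Slope k = (n·Σln t·ln v − Σln t·Σln v)/(n·Σ(ln t)² − (Σln t)²) = (5·16.4837 − 5.2575·12.8953)/12.0252 = 1.21594; ln C = (Σln v − k·Σln t)/n = 1.30049.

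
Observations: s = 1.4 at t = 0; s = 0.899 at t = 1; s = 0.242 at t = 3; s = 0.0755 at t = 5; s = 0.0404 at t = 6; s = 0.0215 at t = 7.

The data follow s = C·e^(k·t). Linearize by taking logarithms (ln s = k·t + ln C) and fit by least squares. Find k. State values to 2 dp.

Let Y = ln s. Fitting Y = k·t + ln C by least squares:
AᵀA = [[120.0000, 22.0000]; [22.0000, 6]], rhs = [-63.4125, -10.8211]ᵀ  (here Σt = 22.0000, Σ(t)² = 120.0000, Σln s = -10.8211, Σt·ln s = -63.4125).
Solving (det = 236.0000): k = -0.60344, ln C = 0.40910.

k = -0.60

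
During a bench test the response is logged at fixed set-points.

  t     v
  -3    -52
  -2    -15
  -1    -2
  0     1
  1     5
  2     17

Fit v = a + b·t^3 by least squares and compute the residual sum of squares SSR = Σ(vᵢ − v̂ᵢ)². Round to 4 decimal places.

SSR = 5.0282

The normal system AᵀA·[a, b]ᵀ = Aᵀv is [[6, -27]; [-27, 859]]·[a, b]ᵀ = [-46, 1667]ᵀ.
det = 6·859 − (-27)² = 4425.
a = ((-46)·859 − (-27)·1667)/4425 = 1099/885; b = (6·1667 − (-27)·(-46))/4425 = 584/295.
Residuals: 37/177, -358/885, -1117/885, -214/885, 1574/885, -14/177; SSR = 890/177.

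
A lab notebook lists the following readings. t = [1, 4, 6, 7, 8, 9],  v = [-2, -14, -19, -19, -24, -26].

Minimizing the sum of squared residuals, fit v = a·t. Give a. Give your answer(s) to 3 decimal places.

a = -2.960

Entries of XᵀX: Σt·t = 247.
For Xᵀv: Σt·v = -731.
So XᵀX·[a]ᵀ = Xᵀv: [[247]]·[a]ᵀ = [-731]ᵀ.
Hence a = -731 / 247 ≈ -2.95951.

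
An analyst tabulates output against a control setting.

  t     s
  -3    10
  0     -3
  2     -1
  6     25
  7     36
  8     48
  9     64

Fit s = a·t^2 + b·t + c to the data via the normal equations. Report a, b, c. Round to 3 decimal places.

Compute the Gram sums: Σt^2·t^2 = 14451, Σt^2·t = 1781, Σt^2 = 243, Σt·t = 243, Σt = 29, Σ1 = 7.
For Aᵀs: Σt^2·s = 11006, Σt·s = 1330, Σs = 179.
Row-reducing yields a = 23299/24416, b = -149483/122080, c = -151497/61040.

a = 0.954, b = -1.224, c = -2.482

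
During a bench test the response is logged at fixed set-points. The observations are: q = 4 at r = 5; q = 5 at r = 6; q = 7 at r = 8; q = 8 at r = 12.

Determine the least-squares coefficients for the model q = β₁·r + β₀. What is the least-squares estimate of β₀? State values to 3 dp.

The normal equations are: 269·β₁ + 31·β₀ = 202;  31·β₁ + 4·β₀ = 24.
(Σr·r = 269, Σr = 31, Σ1 = 4, Σr·q = 202, Σq = 24.)
Determinant 269·4 − 31² = 115.
β₁ = (202·4 − 31·24)/115 = 64/115; β₀ = (269·24 − 31·202)/115 = 194/115.

β₀ = 1.687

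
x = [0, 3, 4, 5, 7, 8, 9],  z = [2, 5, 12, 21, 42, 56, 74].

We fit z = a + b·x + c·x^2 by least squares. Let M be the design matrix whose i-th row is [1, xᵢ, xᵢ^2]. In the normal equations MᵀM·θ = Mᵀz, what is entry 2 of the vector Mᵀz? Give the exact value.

Entry 2 ↔ basis x, so (Mᵀz)_{2} = Σᵢ (x)·zᵢ = (0)·(2) + (3)·(5) + (4)·(12) + (5)·(21) + (7)·(42) + (8)·(56) + (9)·(74) = 1576.

1576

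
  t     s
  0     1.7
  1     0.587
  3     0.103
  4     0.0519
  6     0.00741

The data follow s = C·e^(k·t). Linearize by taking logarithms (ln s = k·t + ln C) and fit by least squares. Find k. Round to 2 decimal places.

Let Y = ln s. Fitting Y = k·t + ln C by least squares:
Over the data: Σt = 14.0000, Σ(t)² = 62.0000, Σln s = -10.1385, Σt·ln s = -48.6151.
Normal system: [[62.0000, 14.0000]; [14.0000, 5]]·[k, ln C]ᵀ = [-48.6151, -10.1385]ᵀ.
Δ = 62.0000·5 − (14.0000)² = 114.0000; k = (-48.6151·5 − 14.0000·-10.1385)/114.0000 = -0.88716, ln C = (62.0000·-10.1385 − 14.0000·-48.6151)/114.0000 = 0.45636.

k = -0.89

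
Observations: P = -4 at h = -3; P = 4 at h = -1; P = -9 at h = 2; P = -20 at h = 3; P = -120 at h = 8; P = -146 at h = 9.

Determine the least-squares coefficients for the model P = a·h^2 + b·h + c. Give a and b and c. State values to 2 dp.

Entries of AᵀA: Σh^2·h^2 = 10836, Σh^2·h = 1248, Σh^2 = 168, Σh·h = 168, Σh = 18, Σ1 = 6.
And Σh^2·P = -19754, Σh·P = -2344, ΣP = -295.
Normal equations: [[10836, 1248, 168]; [1248, 168, 18]; [168, 18, 6]]·[a, b, c]ᵀ = [-19754, -2344, -295]ᵀ.
Row-reducing yields a = -6245/4042, b = -32921/12126, c = 13574/6063.

a = -1.55, b = -2.71, c = 2.24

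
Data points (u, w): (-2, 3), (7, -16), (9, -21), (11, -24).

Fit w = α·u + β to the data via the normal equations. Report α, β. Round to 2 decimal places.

α = -2.11, β = -1.30

The normal equations are: 255·α + 25·β = -571;  25·α + 4·β = -58.
(Σu·u = 255, Σu = 25, Σ1 = 4, Σu·w = -571, Σw = -58.)
Eliminating β: 4·(row 1) − 25·(row 2) gives 395·α = 4·(-571) − 25·(-58) = -834, so α = -834/395.
Then β = ((-58) − 25·(-834/395))/4 = -103/79.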